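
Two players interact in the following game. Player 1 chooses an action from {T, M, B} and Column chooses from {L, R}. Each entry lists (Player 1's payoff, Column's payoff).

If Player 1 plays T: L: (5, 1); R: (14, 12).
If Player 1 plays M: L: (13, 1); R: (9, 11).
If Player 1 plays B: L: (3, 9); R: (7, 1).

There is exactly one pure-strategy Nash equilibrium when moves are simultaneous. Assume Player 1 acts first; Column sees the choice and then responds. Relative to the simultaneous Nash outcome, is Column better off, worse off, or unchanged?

Solve by backward induction (Player 1 leads).
- T → Column plays R (best of 1, 12); Player 1 gets 14.
- M → Column plays R (best of 1, 11); Player 1 gets 9.
- B → Column plays L (best of 9, 1); Player 1 gets 3.
Player 1's induced payoffs are 14, 9, 3, so Player 1 commits to T. Subgame-perfect outcome: (T, R) with payoffs (14, 12).
Now find the simultaneous Nash equilibrium.
Player 1's best replies: L→M; R→T.
Column's best replies: T→R; M→R; B→L.
Only (T, R) has each player best-responding; Nash payoffs (14, 12).
Column earns 12 sequentially versus 12 at the Nash outcome: unchanged.

unchanged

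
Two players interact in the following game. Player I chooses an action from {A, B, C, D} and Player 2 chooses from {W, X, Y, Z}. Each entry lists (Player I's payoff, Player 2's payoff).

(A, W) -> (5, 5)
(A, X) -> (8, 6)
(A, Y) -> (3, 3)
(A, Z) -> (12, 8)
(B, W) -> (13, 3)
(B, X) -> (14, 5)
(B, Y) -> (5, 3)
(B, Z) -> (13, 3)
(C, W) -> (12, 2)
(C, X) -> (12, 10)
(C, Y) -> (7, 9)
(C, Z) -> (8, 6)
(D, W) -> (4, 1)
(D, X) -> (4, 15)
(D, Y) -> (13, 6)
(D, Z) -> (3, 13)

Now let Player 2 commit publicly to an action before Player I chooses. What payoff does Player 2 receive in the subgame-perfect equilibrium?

Solve by backward induction (Player 2 leads).
- W: Player I compares 5, 13, 12, 4 and picks B; Player 2 would get 3.
- X: Player I compares 8, 14, 12, 4 and picks B; Player 2 would get 5.
- Y: Player I compares 3, 5, 7, 13 and picks D; Player 2 would get 6.
- Z: Player I compares 12, 13, 8, 3 and picks B; Player 2 would get 3.
Maximizing over 3, 5, 6, 3, Player 2 chooses Y. Subgame-perfect outcome: (D, Y) with payoffs (13, 6).

6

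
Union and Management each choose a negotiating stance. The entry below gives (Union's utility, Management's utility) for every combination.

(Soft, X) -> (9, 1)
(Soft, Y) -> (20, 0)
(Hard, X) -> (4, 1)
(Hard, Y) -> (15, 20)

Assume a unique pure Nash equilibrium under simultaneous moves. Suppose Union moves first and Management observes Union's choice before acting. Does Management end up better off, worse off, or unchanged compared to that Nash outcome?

Solve by backward induction (Union leads).
- Soft → Management plays X (best of 1, 0); Union gets 9.
- Hard → Management plays Y (best of 1, 20); Union gets 15.
Maximizing over 9, 15, Union chooses Hard. Subgame-perfect outcome: (Hard, Y) with payoffs (15, 20).
Now find the simultaneous Nash equilibrium.
Union's best replies: X→Soft; Y→Soft.
Management's best replies: Soft→X; Hard→Y.
The unique mutual best reply is (Soft, X), giving (9, 1).
Management earns 20 sequentially versus 1 at the Nash outcome: better off.

better off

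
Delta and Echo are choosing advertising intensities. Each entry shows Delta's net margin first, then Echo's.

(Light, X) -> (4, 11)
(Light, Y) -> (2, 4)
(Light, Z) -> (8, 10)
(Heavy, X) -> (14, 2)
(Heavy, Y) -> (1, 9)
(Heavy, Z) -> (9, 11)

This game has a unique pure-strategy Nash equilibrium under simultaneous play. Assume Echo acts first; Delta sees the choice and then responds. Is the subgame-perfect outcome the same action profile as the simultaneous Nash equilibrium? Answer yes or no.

Backward induction with Echo moving first.
- X: Delta compares 4, 14 and picks Heavy; Echo would get 2.
- Y: Delta compares 2, 1 and picks Light; Echo would get 4.
- Z: Delta compares 8, 9 and picks Heavy; Echo would get 11.
Maximizing over 2, 4, 11, Echo chooses Z. Subgame-perfect outcome: (Heavy, Z) with payoffs (9, 11).
Now find the simultaneous Nash equilibrium.
Delta's best replies: X→Heavy; Y→Light; Z→Heavy.
Echo's best replies: Light→X; Heavy→Z.
Only (Heavy, Z) has each player best-responding; Nash payoffs (9, 11).
Sequential outcome (Heavy, Z) coincides with the Nash profile (Heavy, Z).

yes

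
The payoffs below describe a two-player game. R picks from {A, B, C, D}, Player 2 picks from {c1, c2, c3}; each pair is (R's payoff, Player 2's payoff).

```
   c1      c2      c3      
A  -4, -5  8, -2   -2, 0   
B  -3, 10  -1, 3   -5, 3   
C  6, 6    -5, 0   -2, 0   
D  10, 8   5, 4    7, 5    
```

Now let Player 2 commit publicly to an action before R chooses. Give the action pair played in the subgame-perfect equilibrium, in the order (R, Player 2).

(D, c1)

Backward induction with Player 2 moving first.
- c1: BR = D, leader payoff 8.
- c2: BR = A, leader payoff -2.
- c3: BR = D, leader payoff 5.
Player 2's induced payoffs are 8, -2, 5, so Player 2 commits to c1. Subgame-perfect outcome: (D, c1) with payoffs (10, 8).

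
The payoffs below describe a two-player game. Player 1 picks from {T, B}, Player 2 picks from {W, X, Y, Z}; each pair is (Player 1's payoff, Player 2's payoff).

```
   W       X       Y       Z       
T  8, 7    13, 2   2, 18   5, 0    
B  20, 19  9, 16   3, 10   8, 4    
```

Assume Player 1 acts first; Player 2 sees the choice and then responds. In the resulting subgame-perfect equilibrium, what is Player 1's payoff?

Solve by backward induction (Player 1 leads).
- T: BR = Y, leader payoff 2.
- B: BR = W, leader payoff 20.
Among 2, 20, the best is 20 at B. Subgame-perfect outcome: (B, W) with payoffs (20, 19).

20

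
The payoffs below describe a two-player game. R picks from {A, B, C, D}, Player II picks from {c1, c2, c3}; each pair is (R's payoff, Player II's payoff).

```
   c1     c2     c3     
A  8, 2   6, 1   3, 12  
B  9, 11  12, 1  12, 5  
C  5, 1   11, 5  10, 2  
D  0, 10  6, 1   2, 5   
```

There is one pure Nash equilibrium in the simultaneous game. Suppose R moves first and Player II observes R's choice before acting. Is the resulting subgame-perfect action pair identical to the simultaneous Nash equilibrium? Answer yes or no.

no

Solve by backward induction (R leads).
- A: BR = c3, leader payoff 3.
- B: BR = c1, leader payoff 9.
- C: BR = c2, leader payoff 11.
- D: BR = c1, leader payoff 0.
Maximizing over 3, 9, 11, 0, R chooses C. Subgame-perfect outcome: (C, c2) with payoffs (11, 5).
Now find the simultaneous Nash equilibrium.
R's best replies: c1→B; c2→B; c3→B.
Player II's best replies: A→c3; B→c1; C→c2; D→c1.
The unique mutual best reply is (B, c1), giving (9, 11).
Sequential outcome (C, c2) differs from the Nash profile (B, c1).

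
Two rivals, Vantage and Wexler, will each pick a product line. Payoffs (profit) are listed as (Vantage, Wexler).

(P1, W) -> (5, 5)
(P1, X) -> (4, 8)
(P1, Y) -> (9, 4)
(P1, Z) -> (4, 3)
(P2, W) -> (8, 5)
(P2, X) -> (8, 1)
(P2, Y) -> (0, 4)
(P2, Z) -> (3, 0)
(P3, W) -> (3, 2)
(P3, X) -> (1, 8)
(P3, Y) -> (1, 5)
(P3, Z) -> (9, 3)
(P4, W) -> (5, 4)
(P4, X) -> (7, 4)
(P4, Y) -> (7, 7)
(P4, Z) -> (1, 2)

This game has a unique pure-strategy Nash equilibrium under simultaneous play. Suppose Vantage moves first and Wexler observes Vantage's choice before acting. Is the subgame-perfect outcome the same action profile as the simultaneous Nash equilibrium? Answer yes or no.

Backward induction with Vantage moving first.
- P1: Wexler compares 5, 8, 4, 3 and picks X; Vantage would get 4.
- P2: Wexler compares 5, 1, 4, 0 and picks W; Vantage would get 8.
- P3: Wexler compares 2, 8, 5, 3 and picks X; Vantage would get 1.
- P4: Wexler compares 4, 4, 7, 2 and picks Y; Vantage would get 7.
Maximizing over 4, 8, 1, 7, Vantage chooses P2. Subgame-perfect outcome: (P2, W) with payoffs (8, 5).
For the simultaneous game, intersect best replies.
Vantage's best replies: W→P2; X→P2; Y→P1; Z→P3.
Wexler's best replies: P1→X; P2→W; P3→X; P4→Y.
Only (P2, W) has each player best-responding; Nash payoffs (8, 5).
Sequential outcome (P2, W) coincides with the Nash profile (P2, W).

yes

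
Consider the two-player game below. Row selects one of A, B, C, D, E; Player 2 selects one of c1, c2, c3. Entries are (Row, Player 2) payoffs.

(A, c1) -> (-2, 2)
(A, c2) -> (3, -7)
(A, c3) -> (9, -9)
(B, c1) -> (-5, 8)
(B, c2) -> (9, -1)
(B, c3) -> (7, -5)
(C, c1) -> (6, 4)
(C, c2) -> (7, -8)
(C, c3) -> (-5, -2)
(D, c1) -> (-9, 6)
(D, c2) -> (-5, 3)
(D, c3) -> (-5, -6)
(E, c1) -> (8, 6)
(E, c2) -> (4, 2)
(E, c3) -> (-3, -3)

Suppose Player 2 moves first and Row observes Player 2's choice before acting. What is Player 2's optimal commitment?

Row best-responds to each possible Player 2 move:
- c1: Row compares -2, -5, 6, -9, 8 and picks E; Player 2 would get 6.
- c2: Row compares 3, 9, 7, -5, 4 and picks B; Player 2 would get -1.
- c3: Row compares 9, 7, -5, -5, -3 and picks A; Player 2 would get -9.
Player 2's induced payoffs are 6, -1, -9, so Player 2 commits to c1. Subgame-perfect outcome: (E, c1) with payoffs (8, 6).

c1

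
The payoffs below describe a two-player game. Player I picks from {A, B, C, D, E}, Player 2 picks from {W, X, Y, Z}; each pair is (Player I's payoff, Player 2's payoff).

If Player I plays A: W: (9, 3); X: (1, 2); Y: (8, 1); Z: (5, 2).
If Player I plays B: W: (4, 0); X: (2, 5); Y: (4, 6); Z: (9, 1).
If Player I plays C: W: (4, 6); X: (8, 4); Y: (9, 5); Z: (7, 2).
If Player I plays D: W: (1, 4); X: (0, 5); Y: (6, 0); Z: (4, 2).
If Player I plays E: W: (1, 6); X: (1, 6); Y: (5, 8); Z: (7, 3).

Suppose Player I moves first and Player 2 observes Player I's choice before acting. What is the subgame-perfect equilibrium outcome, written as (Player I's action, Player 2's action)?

Backward induction with Player I moving first.
- A → Player 2 plays W (best of 3, 2, 1, 2); Player I gets 9.
- B → Player 2 plays Y (best of 0, 5, 6, 1); Player I gets 4.
- C → Player 2 plays W (best of 6, 4, 5, 2); Player I gets 4.
- D → Player 2 plays X (best of 4, 5, 0, 2); Player I gets 0.
- E → Player 2 plays Y (best of 6, 6, 8, 3); Player I gets 5.
Player I's induced payoffs are 9, 4, 4, 0, 5, so Player I commits to A. Subgame-perfect outcome: (A, W) with payoffs (9, 3).

(A, W)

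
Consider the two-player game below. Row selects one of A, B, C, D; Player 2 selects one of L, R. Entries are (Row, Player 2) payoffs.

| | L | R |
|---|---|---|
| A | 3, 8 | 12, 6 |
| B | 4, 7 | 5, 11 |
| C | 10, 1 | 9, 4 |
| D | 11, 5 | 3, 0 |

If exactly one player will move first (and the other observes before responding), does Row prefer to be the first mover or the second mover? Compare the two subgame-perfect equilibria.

If Row leads: Player 2's best replies are A→L, B→R, C→R, D→L; Row's induced payoffs 3, 5, 9, 11; outcome (D, L), payoffs (11, 5).
If Player 2 leads: Row's best replies are L→D, R→A; Player 2's induced payoffs 5, 6; outcome (A, R), payoffs (12, 6).
Row gets 11 moving first and 12 moving second, so Row prefers to move second.

second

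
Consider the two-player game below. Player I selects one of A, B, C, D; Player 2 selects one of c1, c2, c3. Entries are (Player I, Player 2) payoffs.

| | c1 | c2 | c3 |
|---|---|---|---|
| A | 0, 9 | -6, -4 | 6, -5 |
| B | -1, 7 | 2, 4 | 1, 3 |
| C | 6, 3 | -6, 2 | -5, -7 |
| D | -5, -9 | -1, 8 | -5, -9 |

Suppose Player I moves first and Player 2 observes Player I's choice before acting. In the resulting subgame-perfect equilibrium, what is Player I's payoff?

6

Backward induction with Player I moving first.
- A → Player 2 plays c1 (best of 9, -4, -5); Player I gets 0.
- B → Player 2 plays c1 (best of 7, 4, 3); Player I gets -1.
- C → Player 2 plays c1 (best of 3, 2, -7); Player I gets 6.
- D → Player 2 plays c2 (best of -9, 8, -9); Player I gets -1.
Maximizing over 0, -1, 6, -1, Player I chooses C. Subgame-perfect outcome: (C, c1) with payoffs (6, 3).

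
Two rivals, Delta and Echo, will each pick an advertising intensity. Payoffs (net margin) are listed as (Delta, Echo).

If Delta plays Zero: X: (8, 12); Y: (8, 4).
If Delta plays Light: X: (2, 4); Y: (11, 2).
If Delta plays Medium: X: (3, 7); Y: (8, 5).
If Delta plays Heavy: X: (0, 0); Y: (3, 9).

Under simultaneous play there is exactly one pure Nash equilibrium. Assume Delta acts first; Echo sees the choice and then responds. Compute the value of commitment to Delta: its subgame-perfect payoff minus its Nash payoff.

0

Echo best-responds to each possible Delta move:
- Zero: Echo compares 12, 4 and picks X; Delta would get 8.
- Light: Echo compares 4, 2 and picks X; Delta would get 2.
- Medium: Echo compares 7, 5 and picks X; Delta would get 3.
- Heavy: Echo compares 0, 9 and picks Y; Delta would get 3.
Among 8, 2, 3, 3, the best is 8 at Zero. Subgame-perfect outcome: (Zero, X) with payoffs (8, 12).
Under simultaneous play:
Delta's best replies: X→Zero; Y→Light.
Echo's best replies: Zero→X; Light→X; Medium→X; Heavy→Y.
Only (Zero, X) has each player best-responding; Nash payoffs (8, 12).
Delta's commitment gain: 8 − 8 = 0.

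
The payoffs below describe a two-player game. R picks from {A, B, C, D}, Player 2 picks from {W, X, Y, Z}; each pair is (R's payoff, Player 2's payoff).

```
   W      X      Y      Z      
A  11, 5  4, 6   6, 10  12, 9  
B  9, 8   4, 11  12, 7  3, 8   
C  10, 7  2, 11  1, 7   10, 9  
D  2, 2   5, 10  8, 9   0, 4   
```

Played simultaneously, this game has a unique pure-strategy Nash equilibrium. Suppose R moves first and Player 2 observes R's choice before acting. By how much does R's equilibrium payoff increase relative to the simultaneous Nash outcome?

1

Player 2 best-responds to each possible R move:
- A: Player 2 compares 5, 6, 10, 9 and picks Y; R would get 6.
- B: Player 2 compares 8, 11, 7, 8 and picks X; R would get 4.
- C: Player 2 compares 7, 11, 7, 9 and picks X; R would get 2.
- D: Player 2 compares 2, 10, 9, 4 and picks X; R would get 5.
R's induced payoffs are 6, 4, 2, 5, so R commits to A. Subgame-perfect outcome: (A, Y) with payoffs (6, 10).
Under simultaneous play:
R's best replies: W→A; X→D; Y→B; Z→A.
Player 2's best replies: A→Y; B→X; C→X; D→X.
Only (D, X) has each player best-responding; Nash payoffs (5, 10).
R's commitment gain: 6 − 5 = 1.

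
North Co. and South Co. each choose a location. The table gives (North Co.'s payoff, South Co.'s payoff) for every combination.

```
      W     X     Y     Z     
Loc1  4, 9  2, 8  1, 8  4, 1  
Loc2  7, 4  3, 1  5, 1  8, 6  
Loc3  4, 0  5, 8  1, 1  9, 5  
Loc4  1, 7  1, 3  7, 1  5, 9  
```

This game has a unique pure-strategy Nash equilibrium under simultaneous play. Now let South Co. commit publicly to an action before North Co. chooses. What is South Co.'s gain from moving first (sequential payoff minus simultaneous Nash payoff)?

Solve by backward induction (South Co. leads).
- W: BR = Loc2, leader payoff 4.
- X: BR = Loc3, leader payoff 8.
- Y: BR = Loc4, leader payoff 1.
- Z: BR = Loc3, leader payoff 5.
South Co.'s induced payoffs are 4, 8, 1, 5, so South Co. commits to X. Subgame-perfect outcome: (Loc3, X) with payoffs (5, 8).
For the simultaneous game, intersect best replies.
North Co.'s best replies: W→Loc2; X→Loc3; Y→Loc4; Z→Loc3.
South Co.'s best replies: Loc1→W; Loc2→Z; Loc3→X; Loc4→Z.
Only (Loc3, X) has each player best-responding; Nash payoffs (5, 8).
South Co.'s commitment gain: 8 − 8 = 0.

0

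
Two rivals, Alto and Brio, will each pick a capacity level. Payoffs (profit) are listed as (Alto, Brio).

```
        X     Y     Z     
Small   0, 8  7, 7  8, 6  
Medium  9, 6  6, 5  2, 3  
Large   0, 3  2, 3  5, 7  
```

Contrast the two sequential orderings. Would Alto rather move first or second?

If Alto leads: Brio's best replies are Small→X, Medium→X, Large→Z; Alto's induced payoffs 0, 9, 5; outcome (Medium, X), payoffs (9, 6).
If Brio leads: Alto's best replies are X→Medium, Y→Small, Z→Small; Brio's induced payoffs 6, 7, 6; outcome (Small, Y), payoffs (7, 7).
Alto gets 9 moving first and 7 moving second, so Alto prefers to move first.

first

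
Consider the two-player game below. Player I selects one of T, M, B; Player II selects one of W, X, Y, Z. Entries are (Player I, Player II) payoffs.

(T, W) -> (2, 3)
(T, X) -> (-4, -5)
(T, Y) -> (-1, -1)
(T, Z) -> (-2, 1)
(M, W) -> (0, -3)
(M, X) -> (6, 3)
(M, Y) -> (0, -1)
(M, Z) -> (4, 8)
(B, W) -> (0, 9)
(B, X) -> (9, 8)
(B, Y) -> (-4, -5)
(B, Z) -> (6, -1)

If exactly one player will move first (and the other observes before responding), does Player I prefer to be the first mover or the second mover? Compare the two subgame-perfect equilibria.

second

If Player I leads: Player II's best replies are T→W, M→Z, B→W; Player I's induced payoffs 2, 4, 0; outcome (M, Z), payoffs (4, 8).
If Player II leads: Player I's best replies are W→T, X→B, Y→M, Z→B; Player II's induced payoffs 3, 8, -1, -1; outcome (B, X), payoffs (9, 8).
Player I gets 4 moving first and 9 moving second, so Player I prefers to move second.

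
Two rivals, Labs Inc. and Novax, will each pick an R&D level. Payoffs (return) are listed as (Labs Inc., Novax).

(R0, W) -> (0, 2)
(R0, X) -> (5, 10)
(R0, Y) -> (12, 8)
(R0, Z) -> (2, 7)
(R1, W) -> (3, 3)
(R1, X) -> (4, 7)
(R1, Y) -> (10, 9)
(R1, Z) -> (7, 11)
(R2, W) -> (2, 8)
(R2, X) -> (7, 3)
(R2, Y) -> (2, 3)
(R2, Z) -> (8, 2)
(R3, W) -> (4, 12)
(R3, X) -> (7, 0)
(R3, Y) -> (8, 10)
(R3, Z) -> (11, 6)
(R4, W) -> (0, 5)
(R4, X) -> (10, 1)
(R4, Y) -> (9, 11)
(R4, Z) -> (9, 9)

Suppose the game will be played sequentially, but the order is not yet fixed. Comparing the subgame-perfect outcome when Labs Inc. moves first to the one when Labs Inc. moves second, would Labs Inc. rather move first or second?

first

If Labs Inc. leads: Novax's best replies are R0→X, R1→Z, R2→W, R3→W, R4→Y; Labs Inc.'s induced payoffs 5, 7, 2, 4, 9; outcome (R4, Y), payoffs (9, 11).
If Novax leads: Labs Inc.'s best replies are W→R3, X→R4, Y→R0, Z→R3; Novax's induced payoffs 12, 1, 8, 6; outcome (R3, W), payoffs (4, 12).
Labs Inc. gets 9 moving first and 4 moving second, so Labs Inc. prefers to move first.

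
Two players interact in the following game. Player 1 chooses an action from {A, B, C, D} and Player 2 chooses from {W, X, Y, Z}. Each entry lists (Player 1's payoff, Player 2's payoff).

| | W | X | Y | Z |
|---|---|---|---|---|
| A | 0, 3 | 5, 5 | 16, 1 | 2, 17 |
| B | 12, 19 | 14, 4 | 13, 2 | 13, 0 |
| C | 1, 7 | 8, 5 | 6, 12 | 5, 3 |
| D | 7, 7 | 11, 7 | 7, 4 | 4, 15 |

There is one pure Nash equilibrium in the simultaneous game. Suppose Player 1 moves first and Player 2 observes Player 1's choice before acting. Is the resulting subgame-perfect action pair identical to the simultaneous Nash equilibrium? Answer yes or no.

Work backward from Player 2's decision.
- A: BR = Z, leader payoff 2.
- B: BR = W, leader payoff 12.
- C: BR = Y, leader payoff 6.
- D: BR = Z, leader payoff 4.
Player 1's induced payoffs are 2, 12, 6, 4, so Player 1 commits to B. Subgame-perfect outcome: (B, W) with payoffs (12, 19).
For the simultaneous game, intersect best replies.
Player 1's best replies: W→B; X→B; Y→A; Z→B.
Player 2's best replies: A→Z; B→W; C→Y; D→Z.
Only (B, W) has each player best-responding; Nash payoffs (12, 19).
Sequential outcome (B, W) coincides with the Nash profile (B, W).

yes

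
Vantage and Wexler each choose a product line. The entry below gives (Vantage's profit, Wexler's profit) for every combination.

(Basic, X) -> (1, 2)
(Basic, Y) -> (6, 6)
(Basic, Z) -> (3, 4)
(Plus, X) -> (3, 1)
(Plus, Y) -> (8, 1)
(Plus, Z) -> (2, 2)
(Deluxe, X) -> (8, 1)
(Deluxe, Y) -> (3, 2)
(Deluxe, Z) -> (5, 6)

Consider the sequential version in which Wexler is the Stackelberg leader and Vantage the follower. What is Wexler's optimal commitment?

Z

Work backward from Vantage's decision.
- X: Vantage compares 1, 3, 8 and picks Deluxe; Wexler would get 1.
- Y: Vantage compares 6, 8, 3 and picks Plus; Wexler would get 1.
- Z: Vantage compares 3, 2, 5 and picks Deluxe; Wexler would get 6.
Wexler's induced payoffs are 1, 1, 6, so Wexler commits to Z. Subgame-perfect outcome: (Deluxe, Z) with payoffs (5, 6).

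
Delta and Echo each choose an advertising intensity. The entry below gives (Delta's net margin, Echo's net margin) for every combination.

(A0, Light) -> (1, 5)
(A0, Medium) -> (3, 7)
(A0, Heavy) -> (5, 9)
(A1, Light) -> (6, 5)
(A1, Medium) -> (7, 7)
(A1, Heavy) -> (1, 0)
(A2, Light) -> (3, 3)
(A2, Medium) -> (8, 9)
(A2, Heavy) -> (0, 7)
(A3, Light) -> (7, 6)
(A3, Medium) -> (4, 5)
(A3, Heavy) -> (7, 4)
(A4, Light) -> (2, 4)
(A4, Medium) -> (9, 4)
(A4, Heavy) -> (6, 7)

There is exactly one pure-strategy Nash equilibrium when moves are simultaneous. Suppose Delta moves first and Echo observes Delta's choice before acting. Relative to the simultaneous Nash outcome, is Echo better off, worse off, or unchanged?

better off

Solve by backward induction (Delta leads).
- A0 → Echo plays Heavy (best of 5, 7, 9); Delta gets 5.
- A1 → Echo plays Medium (best of 5, 7, 0); Delta gets 7.
- A2 → Echo plays Medium (best of 3, 9, 7); Delta gets 8.
- A3 → Echo plays Light (best of 6, 5, 4); Delta gets 7.
- A4 → Echo plays Heavy (best of 4, 4, 7); Delta gets 6.
Maximizing over 5, 7, 8, 7, 6, Delta chooses A2. Subgame-perfect outcome: (A2, Medium) with payoffs (8, 9).
Now find the simultaneous Nash equilibrium.
Delta's best replies: Light→A3; Medium→A4; Heavy→A3.
Echo's best replies: A0→Heavy; A1→Medium; A2→Medium; A3→Light; A4→Heavy.
The unique mutual best reply is (A3, Light), giving (7, 6).
Echo earns 9 sequentially versus 6 at the Nash outcome: better off.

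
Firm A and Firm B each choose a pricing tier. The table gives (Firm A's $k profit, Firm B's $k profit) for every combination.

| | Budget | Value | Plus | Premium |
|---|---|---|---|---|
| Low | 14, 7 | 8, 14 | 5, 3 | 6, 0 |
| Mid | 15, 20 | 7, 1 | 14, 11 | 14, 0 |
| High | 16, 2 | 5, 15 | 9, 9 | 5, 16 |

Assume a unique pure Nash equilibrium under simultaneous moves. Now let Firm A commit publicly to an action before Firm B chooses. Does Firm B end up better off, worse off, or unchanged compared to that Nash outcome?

better off

Firm B best-responds to each possible Firm A move:
- Low → Firm B plays Value (best of 7, 14, 3, 0); Firm A gets 8.
- Mid → Firm B plays Budget (best of 20, 1, 11, 0); Firm A gets 15.
- High → Firm B plays Premium (best of 2, 15, 9, 16); Firm A gets 5.
Firm A's induced payoffs are 8, 15, 5, so Firm A commits to Mid. Subgame-perfect outcome: (Mid, Budget) with payoffs (15, 20).
Now find the simultaneous Nash equilibrium.
Firm A's best replies: Budget→High; Value→Low; Plus→Mid; Premium→Mid.
Firm B's best replies: Low→Value; Mid→Budget; High→Premium.
The unique mutual best reply is (Low, Value), giving (8, 14).
Firm B earns 20 sequentially versus 14 at the Nash outcome: better off.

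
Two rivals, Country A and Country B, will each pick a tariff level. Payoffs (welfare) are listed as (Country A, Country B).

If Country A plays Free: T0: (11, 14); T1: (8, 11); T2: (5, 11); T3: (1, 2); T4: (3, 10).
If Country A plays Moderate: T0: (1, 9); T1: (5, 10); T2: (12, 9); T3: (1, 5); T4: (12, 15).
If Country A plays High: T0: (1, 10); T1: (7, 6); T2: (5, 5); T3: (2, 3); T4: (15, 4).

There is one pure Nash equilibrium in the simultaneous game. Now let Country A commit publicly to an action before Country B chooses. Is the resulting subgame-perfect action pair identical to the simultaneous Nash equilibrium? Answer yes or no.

Solve by backward induction (Country A leads).
- Free: Country B compares 14, 11, 11, 2, 10 and picks T0; Country A would get 11.
- Moderate: Country B compares 9, 10, 9, 5, 15 and picks T4; Country A would get 12.
- High: Country B compares 10, 6, 5, 3, 4 and picks T0; Country A would get 1.
Country A's induced payoffs are 11, 12, 1, so Country A commits to Moderate. Subgame-perfect outcome: (Moderate, T4) with payoffs (12, 15).
Now find the simultaneous Nash equilibrium.
Country A's best replies: T0→Free; T1→Free; T2→Moderate; T3→High; T4→High.
Country B's best replies: Free→T0; Moderate→T4; High→T0.
The unique mutual best reply is (Free, T0), giving (11, 14).
Sequential outcome (Moderate, T4) differs from the Nash profile (Free, T0).

no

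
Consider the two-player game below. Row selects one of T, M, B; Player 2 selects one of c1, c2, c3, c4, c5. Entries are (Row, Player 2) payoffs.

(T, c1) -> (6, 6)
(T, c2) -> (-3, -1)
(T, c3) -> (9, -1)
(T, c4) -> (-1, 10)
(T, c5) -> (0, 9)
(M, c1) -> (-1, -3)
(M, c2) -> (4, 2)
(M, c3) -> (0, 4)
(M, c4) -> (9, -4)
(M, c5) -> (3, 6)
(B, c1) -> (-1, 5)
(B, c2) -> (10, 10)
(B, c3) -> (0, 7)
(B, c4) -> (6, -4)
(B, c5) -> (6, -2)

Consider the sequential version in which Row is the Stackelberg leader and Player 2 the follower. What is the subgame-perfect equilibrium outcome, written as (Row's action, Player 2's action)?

Player 2 best-responds to each possible Row move:
- T: Player 2 compares 6, -1, -1, 10, 9 and picks c4; Row would get -1.
- M: Player 2 compares -3, 2, 4, -4, 6 and picks c5; Row would get 3.
- B: Player 2 compares 5, 10, 7, -4, -2 and picks c2; Row would get 10.
Among -1, 3, 10, the best is 10 at B. Subgame-perfect outcome: (B, c2) with payoffs (10, 10).

(B, c2)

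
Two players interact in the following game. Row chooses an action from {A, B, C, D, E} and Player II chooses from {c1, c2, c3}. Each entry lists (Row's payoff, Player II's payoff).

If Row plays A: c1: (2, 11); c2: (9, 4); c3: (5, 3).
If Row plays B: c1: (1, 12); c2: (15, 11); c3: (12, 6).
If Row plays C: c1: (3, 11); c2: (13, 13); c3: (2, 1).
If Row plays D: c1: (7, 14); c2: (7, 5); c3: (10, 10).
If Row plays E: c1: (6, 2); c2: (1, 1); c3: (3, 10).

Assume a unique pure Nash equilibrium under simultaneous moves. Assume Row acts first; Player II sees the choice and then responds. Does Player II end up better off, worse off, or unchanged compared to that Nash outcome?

worse off

Work backward from Player II's decision.
- A → Player II plays c1 (best of 11, 4, 3); Row gets 2.
- B → Player II plays c1 (best of 12, 11, 6); Row gets 1.
- C → Player II plays c2 (best of 11, 13, 1); Row gets 13.
- D → Player II plays c1 (best of 14, 5, 10); Row gets 7.
- E → Player II plays c3 (best of 2, 1, 10); Row gets 3.
Row's induced payoffs are 2, 1, 13, 7, 3, so Row commits to C. Subgame-perfect outcome: (C, c2) with payoffs (13, 13).
Now find the simultaneous Nash equilibrium.
Row's best replies: c1→D; c2→B; c3→B.
Player II's best replies: A→c1; B→c1; C→c2; D→c1; E→c3.
The unique mutual best reply is (D, c1), giving (7, 14).
Player II earns 13 sequentially versus 14 at the Nash outcome: worse off.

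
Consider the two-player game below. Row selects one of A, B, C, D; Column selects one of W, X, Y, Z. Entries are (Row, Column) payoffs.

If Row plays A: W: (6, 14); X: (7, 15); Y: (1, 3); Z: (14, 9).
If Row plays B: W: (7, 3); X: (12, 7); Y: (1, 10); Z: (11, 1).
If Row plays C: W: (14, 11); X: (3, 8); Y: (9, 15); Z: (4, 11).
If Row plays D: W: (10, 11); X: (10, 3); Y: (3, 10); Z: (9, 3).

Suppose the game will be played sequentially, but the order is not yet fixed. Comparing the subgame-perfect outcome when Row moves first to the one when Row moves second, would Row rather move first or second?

first

If Row leads: Column's best replies are A→X, B→Y, C→Y, D→W; Row's induced payoffs 7, 1, 9, 10; outcome (D, W), payoffs (10, 11).
If Column leads: Row's best replies are W→C, X→B, Y→C, Z→A; Column's induced payoffs 11, 7, 15, 9; outcome (C, Y), payoffs (9, 15).
Row gets 10 moving first and 9 moving second, so Row prefers to move first.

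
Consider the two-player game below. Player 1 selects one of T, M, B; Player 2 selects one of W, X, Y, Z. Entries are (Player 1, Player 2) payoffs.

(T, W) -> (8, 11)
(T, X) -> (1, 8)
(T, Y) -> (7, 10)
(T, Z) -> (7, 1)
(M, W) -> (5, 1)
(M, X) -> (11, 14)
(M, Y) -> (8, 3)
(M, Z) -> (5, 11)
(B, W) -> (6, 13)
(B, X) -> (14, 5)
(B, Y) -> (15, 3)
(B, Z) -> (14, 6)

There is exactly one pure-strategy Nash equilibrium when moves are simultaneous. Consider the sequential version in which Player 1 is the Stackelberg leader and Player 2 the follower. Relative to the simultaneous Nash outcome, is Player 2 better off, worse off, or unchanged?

better off

Player 2 best-responds to each possible Player 1 move:
- T → Player 2 plays W (best of 11, 8, 10, 1); Player 1 gets 8.
- M → Player 2 plays X (best of 1, 14, 3, 11); Player 1 gets 11.
- B → Player 2 plays W (best of 13, 5, 3, 6); Player 1 gets 6.
Player 1's induced payoffs are 8, 11, 6, so Player 1 commits to M. Subgame-perfect outcome: (M, X) with payoffs (11, 14).
Under simultaneous play:
Player 1's best replies: W→T; X→B; Y→B; Z→B.
Player 2's best replies: T→W; M→X; B→W.
The unique mutual best reply is (T, W), giving (8, 11).
Player 2 earns 14 sequentially versus 11 at the Nash outcome: better off.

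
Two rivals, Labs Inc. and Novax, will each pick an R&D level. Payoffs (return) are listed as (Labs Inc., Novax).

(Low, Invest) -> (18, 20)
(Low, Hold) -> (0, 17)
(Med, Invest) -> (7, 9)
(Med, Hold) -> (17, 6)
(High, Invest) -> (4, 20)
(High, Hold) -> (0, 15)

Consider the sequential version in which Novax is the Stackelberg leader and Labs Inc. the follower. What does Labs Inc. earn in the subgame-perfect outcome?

18

Work backward from Labs Inc.'s decision.
- Invest: BR = Low, leader payoff 20.
- Hold: BR = Med, leader payoff 6.
Maximizing over 20, 6, Novax chooses Invest. Subgame-perfect outcome: (Low, Invest) with payoffs (18, 20).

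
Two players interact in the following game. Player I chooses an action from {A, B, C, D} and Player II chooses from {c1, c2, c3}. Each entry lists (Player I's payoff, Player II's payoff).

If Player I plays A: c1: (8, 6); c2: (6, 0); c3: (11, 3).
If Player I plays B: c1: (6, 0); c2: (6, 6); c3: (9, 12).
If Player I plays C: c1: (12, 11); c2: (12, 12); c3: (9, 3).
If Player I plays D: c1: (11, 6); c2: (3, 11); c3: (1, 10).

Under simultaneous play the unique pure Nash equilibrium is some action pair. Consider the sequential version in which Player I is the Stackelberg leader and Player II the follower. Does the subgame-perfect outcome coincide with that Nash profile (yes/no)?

yes

Player II best-responds to each possible Player I move:
- A: Player II compares 6, 0, 3 and picks c1; Player I would get 8.
- B: Player II compares 0, 6, 12 and picks c3; Player I would get 9.
- C: Player II compares 11, 12, 3 and picks c2; Player I would get 12.
- D: Player II compares 6, 11, 10 and picks c2; Player I would get 3.
Maximizing over 8, 9, 12, 3, Player I chooses C. Subgame-perfect outcome: (C, c2) with payoffs (12, 12).
Now find the simultaneous Nash equilibrium.
Player I's best replies: c1→C; c2→C; c3→A.
Player II's best replies: A→c1; B→c3; C→c2; D→c2.
Only (C, c2) has each player best-responding; Nash payoffs (12, 12).
Sequential outcome (C, c2) coincides with the Nash profile (C, c2).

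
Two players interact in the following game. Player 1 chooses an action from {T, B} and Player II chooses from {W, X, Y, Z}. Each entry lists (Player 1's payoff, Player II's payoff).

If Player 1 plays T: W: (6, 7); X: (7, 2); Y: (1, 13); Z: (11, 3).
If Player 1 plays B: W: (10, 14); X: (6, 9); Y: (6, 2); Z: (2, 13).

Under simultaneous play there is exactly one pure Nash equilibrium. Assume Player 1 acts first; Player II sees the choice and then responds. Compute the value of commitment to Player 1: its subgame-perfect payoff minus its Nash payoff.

Work backward from Player II's decision.
- T: BR = Y, leader payoff 1.
- B: BR = W, leader payoff 10.
Maximizing over 1, 10, Player 1 chooses B. Subgame-perfect outcome: (B, W) with payoffs (10, 14).
Under simultaneous play:
Player 1's best replies: W→B; X→T; Y→B; Z→T.
Player II's best replies: T→Y; B→W.
Only (B, W) has each player best-responding; Nash payoffs (10, 14).
Player 1's commitment gain: 10 − 10 = 0.

0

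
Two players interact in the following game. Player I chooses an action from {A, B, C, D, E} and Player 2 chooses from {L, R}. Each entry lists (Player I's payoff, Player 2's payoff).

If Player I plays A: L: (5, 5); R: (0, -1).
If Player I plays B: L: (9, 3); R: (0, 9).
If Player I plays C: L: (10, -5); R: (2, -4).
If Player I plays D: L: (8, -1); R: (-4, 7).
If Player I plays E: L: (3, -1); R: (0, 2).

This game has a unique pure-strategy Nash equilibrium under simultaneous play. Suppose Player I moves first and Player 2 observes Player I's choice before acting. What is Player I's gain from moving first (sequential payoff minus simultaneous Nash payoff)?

3

Backward induction with Player I moving first.
- A → Player 2 plays L (best of 5, -1); Player I gets 5.
- B → Player 2 plays R (best of 3, 9); Player I gets 0.
- C → Player 2 plays R (best of -5, -4); Player I gets 2.
- D → Player 2 plays R (best of -1, 7); Player I gets -4.
- E → Player 2 plays R (best of -1, 2); Player I gets 0.
Maximizing over 5, 0, 2, -4, 0, Player I chooses A. Subgame-perfect outcome: (A, L) with payoffs (5, 5).
Under simultaneous play:
Player I's best replies: L→C; R→C.
Player 2's best replies: A→L; B→R; C→R; D→R; E→R.
The unique mutual best reply is (C, R), giving (2, -4).
Player I's commitment gain: 5 − 2 = 3.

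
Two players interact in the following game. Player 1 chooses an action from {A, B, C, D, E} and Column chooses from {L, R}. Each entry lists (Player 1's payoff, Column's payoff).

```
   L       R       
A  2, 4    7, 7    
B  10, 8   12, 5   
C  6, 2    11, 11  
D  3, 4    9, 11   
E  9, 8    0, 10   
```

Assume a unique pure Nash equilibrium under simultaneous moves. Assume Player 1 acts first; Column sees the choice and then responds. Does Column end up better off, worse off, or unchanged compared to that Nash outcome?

better off

Work backward from Column's decision.
- A: Column compares 4, 7 and picks R; Player 1 would get 7.
- B: Column compares 8, 5 and picks L; Player 1 would get 10.
- C: Column compares 2, 11 and picks R; Player 1 would get 11.
- D: Column compares 4, 11 and picks R; Player 1 would get 9.
- E: Column compares 8, 10 and picks R; Player 1 would get 0.
Player 1's induced payoffs are 7, 10, 11, 9, 0, so Player 1 commits to C. Subgame-perfect outcome: (C, R) with payoffs (11, 11).
Under simultaneous play:
Player 1's best replies: L→B; R→B.
Column's best replies: A→R; B→L; C→R; D→R; E→R.
Only (B, L) has each player best-responding; Nash payoffs (10, 8).
Column earns 11 sequentially versus 8 at the Nash outcome: better off.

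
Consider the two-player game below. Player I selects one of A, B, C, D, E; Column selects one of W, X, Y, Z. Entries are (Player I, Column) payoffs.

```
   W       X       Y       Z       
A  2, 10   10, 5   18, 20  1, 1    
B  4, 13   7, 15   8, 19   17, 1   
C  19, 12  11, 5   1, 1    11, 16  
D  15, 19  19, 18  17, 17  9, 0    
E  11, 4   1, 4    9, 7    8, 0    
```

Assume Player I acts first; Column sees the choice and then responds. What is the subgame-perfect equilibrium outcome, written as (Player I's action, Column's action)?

Work backward from Column's decision.
- A: Column compares 10, 5, 20, 1 and picks Y; Player I would get 18.
- B: Column compares 13, 15, 19, 1 and picks Y; Player I would get 8.
- C: Column compares 12, 5, 1, 16 and picks Z; Player I would get 11.
- D: Column compares 19, 18, 17, 0 and picks W; Player I would get 15.
- E: Column compares 4, 4, 7, 0 and picks Y; Player I would get 9.
Player I's induced payoffs are 18, 8, 11, 15, 9, so Player I commits to A. Subgame-perfect outcome: (A, Y) with payoffs (18, 20).

(A, Y)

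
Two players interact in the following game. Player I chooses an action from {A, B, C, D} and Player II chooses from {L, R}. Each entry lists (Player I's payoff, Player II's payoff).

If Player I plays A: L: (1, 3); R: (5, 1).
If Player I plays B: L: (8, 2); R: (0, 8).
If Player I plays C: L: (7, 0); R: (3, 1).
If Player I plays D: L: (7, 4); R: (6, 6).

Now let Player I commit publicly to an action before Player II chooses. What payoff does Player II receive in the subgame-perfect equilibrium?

Solve by backward induction (Player I leads).
- A → Player II plays L (best of 3, 1); Player I gets 1.
- B → Player II plays R (best of 2, 8); Player I gets 0.
- C → Player II plays R (best of 0, 1); Player I gets 3.
- D → Player II plays R (best of 4, 6); Player I gets 6.
Player I's induced payoffs are 1, 0, 3, 6, so Player I commits to D. Subgame-perfect outcome: (D, R) with payoffs (6, 6).

6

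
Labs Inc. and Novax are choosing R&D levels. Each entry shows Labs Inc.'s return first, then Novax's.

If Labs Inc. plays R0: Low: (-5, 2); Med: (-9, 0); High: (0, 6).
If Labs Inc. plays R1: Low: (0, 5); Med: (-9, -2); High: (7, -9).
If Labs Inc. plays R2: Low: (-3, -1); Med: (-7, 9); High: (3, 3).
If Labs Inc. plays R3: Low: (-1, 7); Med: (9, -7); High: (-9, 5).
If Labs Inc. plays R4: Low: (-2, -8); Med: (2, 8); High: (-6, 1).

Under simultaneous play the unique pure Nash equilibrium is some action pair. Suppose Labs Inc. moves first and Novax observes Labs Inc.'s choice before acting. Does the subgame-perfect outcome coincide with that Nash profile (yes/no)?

no

Novax best-responds to each possible Labs Inc. move:
- R0: Novax compares 2, 0, 6 and picks High; Labs Inc. would get 0.
- R1: Novax compares 5, -2, -9 and picks Low; Labs Inc. would get 0.
- R2: Novax compares -1, 9, 3 and picks Med; Labs Inc. would get -7.
- R3: Novax compares 7, -7, 5 and picks Low; Labs Inc. would get -1.
- R4: Novax compares -8, 8, 1 and picks Med; Labs Inc. would get 2.
Among 0, 0, -7, -1, 2, the best is 2 at R4. Subgame-perfect outcome: (R4, Med) with payoffs (2, 8).
Now find the simultaneous Nash equilibrium.
Labs Inc.'s best replies: Low→R1; Med→R3; High→R1.
Novax's best replies: R0→High; R1→Low; R2→Med; R3→Low; R4→Med.
The unique mutual best reply is (R1, Low), giving (0, 5).
Sequential outcome (R4, Med) differs from the Nash profile (R1, Low).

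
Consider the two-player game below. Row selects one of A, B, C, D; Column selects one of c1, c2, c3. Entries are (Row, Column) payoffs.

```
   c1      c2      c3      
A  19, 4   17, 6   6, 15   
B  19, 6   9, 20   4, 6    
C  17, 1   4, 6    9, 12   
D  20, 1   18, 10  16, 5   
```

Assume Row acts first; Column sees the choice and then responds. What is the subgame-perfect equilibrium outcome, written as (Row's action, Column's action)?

(D, c2)

Work backward from Column's decision.
- A → Column plays c3 (best of 4, 6, 15); Row gets 6.
- B → Column plays c2 (best of 6, 20, 6); Row gets 9.
- C → Column plays c3 (best of 1, 6, 12); Row gets 9.
- D → Column plays c2 (best of 1, 10, 5); Row gets 18.
Maximizing over 6, 9, 9, 18, Row chooses D. Subgame-perfect outcome: (D, c2) with payoffs (18, 10).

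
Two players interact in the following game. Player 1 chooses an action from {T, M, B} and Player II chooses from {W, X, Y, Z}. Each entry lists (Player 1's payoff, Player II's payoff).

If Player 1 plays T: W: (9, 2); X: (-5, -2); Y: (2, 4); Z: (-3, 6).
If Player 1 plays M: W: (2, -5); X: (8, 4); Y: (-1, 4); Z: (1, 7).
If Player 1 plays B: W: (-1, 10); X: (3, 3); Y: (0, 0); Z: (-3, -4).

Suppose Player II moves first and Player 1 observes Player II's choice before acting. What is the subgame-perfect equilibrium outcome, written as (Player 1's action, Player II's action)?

Player 1 best-responds to each possible Player II move:
- W: Player 1 compares 9, 2, -1 and picks T; Player II would get 2.
- X: Player 1 compares -5, 8, 3 and picks M; Player II would get 4.
- Y: Player 1 compares 2, -1, 0 and picks T; Player II would get 4.
- Z: Player 1 compares -3, 1, -3 and picks M; Player II would get 7.
Maximizing over 2, 4, 4, 7, Player II chooses Z. Subgame-perfect outcome: (M, Z) with payoffs (1, 7).

(M, Z)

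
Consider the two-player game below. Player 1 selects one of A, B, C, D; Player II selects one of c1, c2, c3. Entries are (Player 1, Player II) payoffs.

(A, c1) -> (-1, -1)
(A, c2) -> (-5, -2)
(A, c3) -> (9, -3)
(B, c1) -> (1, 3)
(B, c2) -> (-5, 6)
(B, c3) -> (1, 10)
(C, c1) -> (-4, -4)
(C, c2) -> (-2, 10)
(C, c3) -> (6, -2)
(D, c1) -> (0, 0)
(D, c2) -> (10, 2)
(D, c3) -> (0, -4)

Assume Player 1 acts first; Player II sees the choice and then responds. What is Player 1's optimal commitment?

Work backward from Player II's decision.
- A: BR = c1, leader payoff -1.
- B: BR = c3, leader payoff 1.
- C: BR = c2, leader payoff -2.
- D: BR = c2, leader payoff 10.
Player 1's induced payoffs are -1, 1, -2, 10, so Player 1 commits to D. Subgame-perfect outcome: (D, c2) with payoffs (10, 2).

D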